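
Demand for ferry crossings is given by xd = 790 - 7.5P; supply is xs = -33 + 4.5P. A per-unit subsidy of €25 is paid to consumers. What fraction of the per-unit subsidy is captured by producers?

Pre-subsidy: 790 - 7.5P = -33 + 4.5P gives P* = 823/12, x* = 275.625.
With the rebate, buyers effectively pay Pb = Ps − 25, where Ps is the price sellers receive.
Demand in terms of Ps becomes xd = 790 − 7.5(Ps − 25) = 977.5 - 7.5Ps. Setting this equal to supply: 977.5 - 7.5Ps = -33 + 4.5Ps, so Ps = 2021/24.
Buyers pay Pb = 2021/24 − 25 = 1421/24; x' = -33 + 4.5·(2021/24) = 345.9375.
Buyers' price falls by P* − Pb = 823/12 − 1421/24 = 9.375; sellers' price rises by Ps − P* = 2021/24 − 823/12 = 15.625.
So producers capture 15.625/25 = 0.625 of each unit of subsidy.

Producer share = 0.625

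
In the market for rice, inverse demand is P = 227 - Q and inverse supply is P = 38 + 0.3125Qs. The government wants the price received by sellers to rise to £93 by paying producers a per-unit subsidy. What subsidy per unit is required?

Required subsidy s = £42 per unit

At a seller price of 93, quantity supplied is -121.6 + 3.2·93 = 176.
Buyers absorb 176 only when they pay Pb = 227 − 1·176 = 51.
s = Ps − Pb = 93 − 51 = 42.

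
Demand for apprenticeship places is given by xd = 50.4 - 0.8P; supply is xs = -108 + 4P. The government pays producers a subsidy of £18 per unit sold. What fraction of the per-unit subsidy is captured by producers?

Pre-subsidy: 50.4 - 0.8P = -108 + 4P gives P* = 33, x* = 24.
With the subsidy, sellers receive Ps = Pb + 18 for each unit, where Pb is the price buyers pay.
Supply in terms of Pb becomes xs = -108 + 4(Pb + 18) = -36 + 4Pb. Setting this equal to demand: 50.4 - 0.8Pb = -36 + 4Pb, so Pb = 18.
Sellers receive Ps = 18 + 18 = 36; x' = 50.4 − 0.8·18 = 36.
Buyers' price falls by P* − Pb = 33 − 18 = 15; sellers' price rises by Ps − P* = 36 − 33 = 3.
So producers capture 3/18 = 1/6 of each unit of subsidy.

Producer share = 1/6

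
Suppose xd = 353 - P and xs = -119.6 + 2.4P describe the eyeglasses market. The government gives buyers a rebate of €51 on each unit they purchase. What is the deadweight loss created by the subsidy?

Pre-subsidy: 353 - P = -119.6 + 2.4P gives P* = 139, x* = 214.
With the rebate, buyers effectively pay Pb = Ps − 51, where Ps is the price sellers receive.
Demand in terms of Ps becomes xd = 353 − 1(Ps − 51) = 404 - Ps. Setting this equal to supply: 404 - Ps = -119.6 + 2.4Ps, so Ps = 154.
Buyers pay Pb = 154 − 51 = 103; x' = -119.6 + 2.4·154 = 250.
The subsidy expands output by 250 − 214 = 36 past the efficient level; on those units the gap between marginal cost and willingness to pay runs from 0 up to 51.
DWL = ½ × 51 × 36 = 918.

Deadweight loss = €918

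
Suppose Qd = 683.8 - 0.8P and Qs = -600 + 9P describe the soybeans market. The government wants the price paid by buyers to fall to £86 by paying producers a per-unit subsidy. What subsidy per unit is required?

At a buyer price of 86, quantity demanded is 683.8 − 0.8·86 = 615.
Sellers supply 615 only when they receive Ps with -600 + 9·Ps = 615, i.e. Ps = 135.
s = Ps − Pb = 135 − 86 = 49.

Required subsidy s = £49 per unit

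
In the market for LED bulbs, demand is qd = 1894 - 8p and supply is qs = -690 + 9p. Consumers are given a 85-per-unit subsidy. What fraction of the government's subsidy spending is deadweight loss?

DWL / government spending = 30/173

Pre-subsidy: 1894 - 8p = -690 + 9p gives p* = 152, q* = 678.
With the rebate, buyers effectively pay pb = ps − 85, where ps is the price sellers receive.
Demand in terms of ps becomes qd = 1894 − 8(ps − 85) = 2574 - 8ps. Setting this equal to supply: 2574 - 8ps = -690 + 9ps, so ps = 192.
Buyers pay pb = 192 − 85 = 107; q' = -690 + 9·192 = 1038.
ΔCS = ½(678 + 1038)(152 − 107) = 38610; ΔPS = ½(678 + 1038)(192 − 152) = 34320.
Government spending = 85 × 1038 = 88230.
DWL = ½ × 85 × (1038 − 678) = 15300; fraction = 15300 / 88230 = 30/173.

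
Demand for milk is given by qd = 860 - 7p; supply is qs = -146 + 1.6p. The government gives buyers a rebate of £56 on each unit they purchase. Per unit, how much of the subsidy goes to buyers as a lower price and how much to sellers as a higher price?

Pre-subsidy: 860 - 7p = -146 + 1.6p gives p* = 5030/43, q* = 1770/43.
With the rebate, buyers effectively pay pb = ps − 56, where ps is the price sellers receive.
Demand in terms of ps becomes qd = 860 − 7(ps − 56) = 1252 - 7ps. Setting this equal to supply: 1252 - 7ps = -146 + 1.6ps, so ps = 6990/43.
Buyers pay pb = 6990/43 − 56 = 4582/43; q' = -146 + 1.6·(6990/43) = 4906/43.
Buyers' price falls by p* − pb = 5030/43 − 4582/43 = 448/43; sellers' price rises by ps − p* = 6990/43 − 5030/43 = 1960/43.

Buyers gain 448/43 per unit; sellers gain 1960/43 per unit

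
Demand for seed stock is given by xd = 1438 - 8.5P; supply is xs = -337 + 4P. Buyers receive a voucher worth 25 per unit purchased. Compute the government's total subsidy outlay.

Government cost = 7475

Pre-subsidy: 1438 - 8.5P = -337 + 4P gives P* = 142, x* = 231.
With the rebate, buyers effectively pay Pb = Ps − 25, where Ps is the price sellers receive.
Demand in terms of Ps becomes xd = 1438 − 8.5(Ps − 25) = 1650.5 - 8.5Ps. Setting this equal to supply: 1650.5 - 8.5Ps = -337 + 4Ps, so Ps = 159.
Buyers pay Pb = 159 − 25 = 134; x' = -337 + 4·159 = 299.
Government outlay = subsidy × quantity = 25 × 299 = 7475.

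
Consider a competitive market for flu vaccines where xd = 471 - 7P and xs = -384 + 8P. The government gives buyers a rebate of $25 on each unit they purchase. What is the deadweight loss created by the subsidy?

Deadweight loss = 3500/3

Pre-subsidy: 471 - 7P = -384 + 8P gives P* = 57, x* = 72.
With the rebate, buyers effectively pay Pb = Ps − 25, where Ps is the price sellers receive.
Demand in terms of Ps becomes xd = 471 − 7(Ps − 25) = 646 - 7Ps. Setting this equal to supply: 646 - 7Ps = -384 + 8Ps, so Ps = 206/3.
Buyers pay Pb = 206/3 − 25 = 131/3; x' = -384 + 8·(206/3) = 496/3.
The subsidy expands output by 496/3 − 72 = 280/3 past the efficient level; on those units the gap between marginal cost and willingness to pay runs from 0 up to 25.
DWL = ½ × 25 × 280/3 = 3500/3.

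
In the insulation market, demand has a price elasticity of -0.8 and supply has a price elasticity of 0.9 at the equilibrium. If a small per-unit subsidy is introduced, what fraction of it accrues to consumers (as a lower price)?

For a small subsidy around the equilibrium, the benefit split depends on the relative slopes, which at a point are proportional to the elasticities.
Buyer share = εs/(εs + |εd|) = 0.9/(0.9 + 0.8) = 9/17; seller share = |εd|/(εs + |εd|) = 8/17.

Consumer share = 9/17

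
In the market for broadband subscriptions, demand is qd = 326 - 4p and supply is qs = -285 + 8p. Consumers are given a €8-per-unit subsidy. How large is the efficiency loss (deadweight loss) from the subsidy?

Pre-subsidy: 326 - 4p = -285 + 8p gives p* = 611/12, q* = 367/3.
With the rebate, buyers effectively pay pb = ps − 8, where ps is the price sellers receive.
Demand in terms of ps becomes qd = 326 − 4(ps − 8) = 358 - 4ps. Setting this equal to supply: 358 - 4ps = -285 + 8ps, so ps = 643/12.
Buyers pay pb = 643/12 − 8 = 547/12; q' = -285 + 8·(643/12) = 431/3.
The subsidy expands output by 431/3 − 367/3 = 64/3 past the efficient level; on those units the gap between marginal cost and willingness to pay runs from 0 up to 8.
DWL = ½ × 8 × 64/3 = 256/3.

Deadweight loss = 256/3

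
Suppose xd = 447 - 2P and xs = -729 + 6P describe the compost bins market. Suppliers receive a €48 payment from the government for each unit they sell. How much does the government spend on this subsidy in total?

Pre-subsidy: 447 - 2P = -729 + 6P gives P* = 147, x* = 153.
With the subsidy, sellers receive Ps = Pb + 48 for each unit, where Pb is the price buyers pay.
Supply in terms of Pb becomes xs = -729 + 6(Pb + 48) = -441 + 6Pb. Setting this equal to demand: 447 - 2Pb = -441 + 6Pb, so Pb = 111.
Sellers receive Ps = 111 + 48 = 159; x' = 447 − 2·111 = 225.
Government outlay = subsidy × quantity = 48 × 225 = 10800.

Government cost = €10800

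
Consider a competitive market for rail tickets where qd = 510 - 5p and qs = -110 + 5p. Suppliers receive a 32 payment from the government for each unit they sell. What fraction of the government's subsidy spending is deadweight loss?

Pre-subsidy: 510 - 5p = -110 + 5p gives p* = 62, q* = 200.
With the subsidy, sellers receive ps = pb + 32 for each unit, where pb is the price buyers pay.
Supply in terms of pb becomes qs = -110 + 5(pb + 32) = 50 + 5pb. Setting this equal to demand: 510 - 5pb = 50 + 5pb, so pb = 46.
Sellers receive ps = 46 + 32 = 78; q' = 510 − 5·46 = 280.
ΔCS = ½(200 + 280)(62 − 46) = 3840; ΔPS = ½(200 + 280)(78 − 62) = 3840.
Government spending = 32 × 280 = 8960.
DWL = ½ × 32 × (280 − 200) = 1280; fraction = 1280 / 8960 = 1/7.

DWL / government spending = 1/7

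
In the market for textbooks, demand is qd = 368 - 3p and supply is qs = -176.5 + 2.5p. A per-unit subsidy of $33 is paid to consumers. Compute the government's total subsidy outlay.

Pre-subsidy: 368 - 3p = -176.5 + 2.5p gives p* = 99, q* = 71.
With the rebate, buyers effectively pay pb = ps − 33, where ps is the price sellers receive.
Demand in terms of ps becomes qd = 368 − 3(ps − 33) = 467 - 3ps. Setting this equal to supply: 467 - 3ps = -176.5 + 2.5ps, so ps = 117.
Buyers pay pb = 117 − 33 = 84; q' = -176.5 + 2.5·117 = 116.
Government outlay = subsidy × quantity = 33 × 116 = 3828.

Government cost = $3828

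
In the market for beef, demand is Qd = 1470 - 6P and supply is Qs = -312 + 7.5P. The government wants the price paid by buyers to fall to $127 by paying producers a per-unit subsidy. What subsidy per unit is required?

Required subsidy s = $9 per unit

At a buyer price of 127, quantity demanded is 1470 − 6·127 = 708.
Sellers supply 708 only when they receive Ps with -312 + 7.5·Ps = 708, i.e. Ps = 136.
s = Ps − Pb = 136 − 127 = 9.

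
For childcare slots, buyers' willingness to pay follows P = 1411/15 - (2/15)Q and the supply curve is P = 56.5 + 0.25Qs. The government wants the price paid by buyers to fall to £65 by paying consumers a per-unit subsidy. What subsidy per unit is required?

Required subsidy s = £46 per unit

At a buyer price of 65, quantity demanded is 705.5 − 7.5·65 = 218.
Sellers supply 218 only when they receive Ps = 56.5 + 0.25·218 = 111.
s = Ps − Pb = 111 − 65 = 46.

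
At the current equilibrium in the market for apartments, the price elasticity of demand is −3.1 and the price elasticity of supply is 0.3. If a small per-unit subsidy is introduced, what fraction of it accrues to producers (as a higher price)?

For a small subsidy around the equilibrium, the benefit split depends on the relative slopes, which at a point are proportional to the elasticities.
Buyer share = εs/(εs + |εd|) = 0.3/(0.3 + 3.1) = 3/34; seller share = |εd|/(εs + |εd|) = 31/34.
So producers capture 31/34 of the subsidy.

Producer share = 31/34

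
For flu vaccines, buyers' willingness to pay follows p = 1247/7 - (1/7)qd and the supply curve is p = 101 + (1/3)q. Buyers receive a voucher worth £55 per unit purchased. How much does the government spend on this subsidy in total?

Government cost = £15262.5

Pre-subsidy: 1247/7 - (1/7)q = 101 + (1/3)q gives q* = 162 and p* = 155.
With the rebate, buyers effectively pay pb = ps − 55, where ps is the price sellers receive.
On the curves, pb = 1247/7 - (1/7)q and ps = 101 + (1/3)q; the wedge ps − pb = 55 gives 101 + (1/3)q − (1247/7 - (1/7)q) = 55, so q' = 277.5.
Then pb = 1247/7 − (1/7)·277.5 = 138.5 and ps = 101 + (1/3)·277.5 = 193.5.
Government outlay = subsidy × quantity = 55 × 277.5 = 15262.5.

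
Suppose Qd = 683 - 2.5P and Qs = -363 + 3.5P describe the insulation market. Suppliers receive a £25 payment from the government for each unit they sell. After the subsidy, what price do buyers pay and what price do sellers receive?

Pre-subsidy: 683 - 2.5P = -363 + 3.5P gives P* = 523/3, Q* = 1483/6.
With the subsidy, sellers receive Ps = Pb + 25 for each unit, where Pb is the price buyers pay.
Supply in terms of Pb becomes Qs = -363 + 3.5(Pb + 25) = -275.5 + 3.5Pb. Setting this equal to demand: 683 - 2.5Pb = -275.5 + 3.5Pb, so Pb = 159.75.
Sellers receive Ps = 159.75 + 25 = 184.75; Q' = 683 − 2.5·159.75 = 283.625.

Buyers pay £159.75; sellers receive £184.75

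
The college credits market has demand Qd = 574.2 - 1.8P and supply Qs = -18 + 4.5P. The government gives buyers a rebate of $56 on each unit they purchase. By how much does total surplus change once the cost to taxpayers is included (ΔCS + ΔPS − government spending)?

Net change in total surplus = -$2016

Pre-subsidy: 574.2 - 1.8P = -18 + 4.5P gives P* = 94, Q* = 405.
With the rebate, buyers effectively pay Pb = Ps − 56, where Ps is the price sellers receive.
Demand in terms of Ps becomes Qd = 574.2 − 1.8(Ps − 56) = 675 - 1.8Ps. Setting this equal to supply: 675 - 1.8Ps = -18 + 4.5Ps, so Ps = 110.
Buyers pay Pb = 110 − 56 = 54; Q' = -18 + 4.5·110 = 477.
ΔCS = ½(405 + 477)(94 − 54) = 17640; ΔPS = ½(405 + 477)(110 − 94) = 7056.
Government spending = 56 × 477 = 26712.
Net change = 17640 + 7056 − 26712 = -2016. The loss equals the DWL triangle ½·56·72.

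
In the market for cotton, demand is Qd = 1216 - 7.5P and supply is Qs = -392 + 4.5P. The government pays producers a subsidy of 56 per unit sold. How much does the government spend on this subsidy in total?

Pre-subsidy: 1216 - 7.5P = -392 + 4.5P gives P* = 134, Q* = 211.
With the subsidy, sellers receive Ps = Pb + 56 for each unit, where Pb is the price buyers pay.
Supply in terms of Pb becomes Qs = -392 + 4.5(Pb + 56) = -140 + 4.5Pb. Setting this equal to demand: 1216 - 7.5Pb = -140 + 4.5Pb, so Pb = 113.
Sellers receive Ps = 113 + 56 = 169; Q' = 1216 − 7.5·113 = 368.5.
Government outlay = subsidy × quantity = 56 × 368.5 = 20636.

Government cost = 20636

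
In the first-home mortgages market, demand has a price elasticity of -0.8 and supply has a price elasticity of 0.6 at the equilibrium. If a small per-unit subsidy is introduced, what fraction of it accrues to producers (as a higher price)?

Producer share = 4/7

For a small subsidy around the equilibrium, the benefit split depends on the relative slopes, which at a point are proportional to the elasticities.
Buyer share = εs/(εs + |εd|) = 0.6/(0.6 + 0.8) = 3/7; seller share = |εd|/(εs + |εd|) = 4/7.
So producers capture 4/7 of the subsidy.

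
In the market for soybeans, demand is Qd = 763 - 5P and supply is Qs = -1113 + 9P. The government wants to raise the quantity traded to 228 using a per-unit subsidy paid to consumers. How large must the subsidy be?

Required subsidy s = 42 per unit

At Q = 228, invert demand for the buyer price: Pb = (763 − 228)/5 = 107; invert supply for the seller price: Ps = (228 − (-1113))/9 = 149.
The subsidy must fill the gap: s = Ps − Pb = 149 − 107 = 42.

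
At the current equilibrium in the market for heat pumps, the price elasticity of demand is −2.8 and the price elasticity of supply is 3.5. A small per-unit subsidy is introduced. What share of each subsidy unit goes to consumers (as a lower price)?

Consumer share = 5/9

For a small subsidy around the equilibrium, the benefit split depends on the relative slopes, which at a point are proportional to the elasticities.
Buyer share = εs/(εs + |εd|) = 3.5/(3.5 + 2.8) = 5/9; seller share = |εd|/(εs + |εd|) = 4/9.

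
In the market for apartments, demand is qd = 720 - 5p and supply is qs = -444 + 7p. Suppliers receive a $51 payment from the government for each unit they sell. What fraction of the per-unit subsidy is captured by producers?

Producer share = 5/12

Pre-subsidy: 720 - 5p = -444 + 7p gives p* = 97, q* = 235.
With the subsidy, sellers receive ps = pb + 51 for each unit, where pb is the price buyers pay.
Supply in terms of pb becomes qs = -444 + 7(pb + 51) = -87 + 7pb. Setting this equal to demand: 720 - 5pb = -87 + 7pb, so pb = 67.25.
Sellers receive ps = 67.25 + 51 = 118.25; q' = 720 − 5·67.25 = 383.75.
Buyers' price falls by p* − pb = 97 − 67.25 = 29.75; sellers' price rises by ps − p* = 118.25 − 97 = 21.25.
So producers capture 21.25/51 = 5/12 of each unit of subsidy.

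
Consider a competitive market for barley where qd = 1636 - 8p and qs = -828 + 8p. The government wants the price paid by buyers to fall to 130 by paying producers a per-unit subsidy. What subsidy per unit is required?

Required subsidy s = 48 per unit

At a buyer price of 130, quantity demanded is 1636 − 8·130 = 596.
Sellers supply 596 only when they receive ps with -828 + 8·ps = 596, i.e. ps = 178.
s = ps − pb = 178 − 130 = 48.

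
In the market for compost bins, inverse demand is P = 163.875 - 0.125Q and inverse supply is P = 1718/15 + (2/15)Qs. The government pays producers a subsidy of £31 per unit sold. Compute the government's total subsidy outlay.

Government cost = £9641

Pre-subsidy: 163.875 - 0.125Q = 1718/15 + (2/15)Q gives Q* = 191 and P* = 140.
With the subsidy, sellers receive Ps = Pb + 31 for each unit, where Pb is the price buyers pay.
On the curves, Pb = 163.875 - 0.125Q and Ps = 1718/15 + (2/15)Q; the wedge Ps − Pb = 31 gives 1718/15 + (2/15)Q − (163.875 - 0.125Q) = 31, so Q' = 311.
Then Pb = 163.875 − 0.125·311 = 125 and Ps = 1718/15 + (2/15)·311 = 156.
Government outlay = subsidy × quantity = 31 × 311 = 9641.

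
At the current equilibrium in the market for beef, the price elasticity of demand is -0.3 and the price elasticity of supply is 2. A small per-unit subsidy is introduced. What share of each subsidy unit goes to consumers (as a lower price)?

For a small subsidy around the equilibrium, the benefit split depends on the relative slopes, which at a point are proportional to the elasticities.
Buyer share = εs/(εs + |εd|) = 2/(2 + 0.3) = 20/23; seller share = |εd|/(εs + |εd|) = 3/23.

Consumer share = 20/23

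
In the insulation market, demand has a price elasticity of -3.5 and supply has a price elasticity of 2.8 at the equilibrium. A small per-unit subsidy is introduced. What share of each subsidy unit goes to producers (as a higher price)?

Producer share = 5/9

For a small subsidy around the equilibrium, the benefit split depends on the relative slopes, which at a point are proportional to the elasticities.
Buyer share = εs/(εs + |εd|) = 2.8/(2.8 + 3.5) = 4/9; seller share = |εd|/(εs + |εd|) = 5/9.
So producers capture 5/9 of the subsidy.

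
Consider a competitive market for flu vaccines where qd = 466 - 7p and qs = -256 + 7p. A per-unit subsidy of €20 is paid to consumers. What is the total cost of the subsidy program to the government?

Government cost = €3500

Pre-subsidy: 466 - 7p = -256 + 7p gives p* = 361/7, q* = 105.
With the rebate, buyers effectively pay pb = ps − 20, where ps is the price sellers receive.
Demand in terms of ps becomes qd = 466 − 7(ps − 20) = 606 - 7ps. Setting this equal to supply: 606 - 7ps = -256 + 7ps, so ps = 431/7.
Buyers pay pb = 431/7 − 20 = 291/7; q' = -256 + 7·(431/7) = 175.
Government outlay = subsidy × quantity = 20 × 175 = 3500.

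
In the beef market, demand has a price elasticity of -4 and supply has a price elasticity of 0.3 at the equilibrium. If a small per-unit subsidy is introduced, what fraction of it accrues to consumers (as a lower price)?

For a small subsidy around the equilibrium, the benefit split depends on the relative slopes, which at a point are proportional to the elasticities.
Buyer share = εs/(εs + |εd|) = 0.3/(0.3 + 4) = 3/43; seller share = |εd|/(εs + |εd|) = 40/43.

Consumer share = 3/43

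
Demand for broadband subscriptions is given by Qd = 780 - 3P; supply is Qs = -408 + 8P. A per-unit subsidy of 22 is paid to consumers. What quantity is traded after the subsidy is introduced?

Q' = 504

Pre-subsidy: 780 - 3P = -408 + 8P gives P* = 108, Q* = 456.
With the rebate, buyers effectively pay Pb = Ps − 22, where Ps is the price sellers receive.
Demand in terms of Ps becomes Qd = 780 − 3(Ps − 22) = 846 - 3Ps. Setting this equal to supply: 846 - 3Ps = -408 + 8Ps, so Ps = 114.
Buyers pay Pb = 114 − 22 = 92; Q' = -408 + 8·114 = 504.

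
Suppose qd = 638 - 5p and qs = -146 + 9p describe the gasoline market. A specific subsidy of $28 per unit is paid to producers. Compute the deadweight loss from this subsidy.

Deadweight loss = $1260

Pre-subsidy: 638 - 5p = -146 + 9p gives p* = 56, q* = 358.
With the subsidy, sellers receive ps = pb + 28 for each unit, where pb is the price buyers pay.
Supply in terms of pb becomes qs = -146 + 9(pb + 28) = 106 + 9pb. Setting this equal to demand: 638 - 5pb = 106 + 9pb, so pb = 38.
Sellers receive ps = 38 + 28 = 66; q' = 638 − 5·38 = 448.
The subsidy expands output by 448 − 358 = 90 past the efficient level; on those units the gap between marginal cost and willingness to pay runs from 0 up to 28.
DWL = ½ × 28 × 90 = 1260.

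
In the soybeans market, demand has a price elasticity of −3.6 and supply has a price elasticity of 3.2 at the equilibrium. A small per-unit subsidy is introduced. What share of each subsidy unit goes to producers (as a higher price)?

Producer share = 9/17

For a small subsidy around the equilibrium, the benefit split depends on the relative slopes, which at a point are proportional to the elasticities.
Buyer share = εs/(εs + |εd|) = 3.2/(3.2 + 3.6) = 8/17; seller share = |εd|/(εs + |εd|) = 9/17.
So producers capture 9/17 of the subsidy.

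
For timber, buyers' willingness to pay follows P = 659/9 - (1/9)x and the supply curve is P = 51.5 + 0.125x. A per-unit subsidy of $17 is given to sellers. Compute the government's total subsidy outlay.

Government cost = $2788

Pre-subsidy: 659/9 - (1/9)x = 51.5 + 0.125x gives x* = 92 and P* = 63.
With the subsidy, sellers receive Ps = Pb + 17 for each unit, where Pb is the price buyers pay.
On the curves, Pb = 659/9 - (1/9)x and Ps = 51.5 + 0.125x; the wedge Ps − Pb = 17 gives 51.5 + 0.125x − (659/9 - (1/9)x) = 17, so x' = 164.
Then Pb = 659/9 − (1/9)·164 = 55 and Ps = 51.5 + 0.125·164 = 72.
Government outlay = subsidy × quantity = 17 × 164 = 2788.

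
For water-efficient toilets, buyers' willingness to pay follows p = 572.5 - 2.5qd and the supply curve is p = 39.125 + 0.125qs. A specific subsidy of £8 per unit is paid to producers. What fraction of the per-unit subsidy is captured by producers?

Pre-subsidy: 572.5 - 2.5q = 39.125 + 0.125q gives q* = 4267/21 and p* = 1355/21.
With the subsidy, sellers receive ps = pb + 8 for each unit, where pb is the price buyers pay.
On the curves, pb = 572.5 - 2.5q and ps = 39.125 + 0.125q; the wedge ps − pb = 8 gives 39.125 + 0.125q − (572.5 - 2.5q) = 8, so q' = 4331/21.
Then pb = 572.5 − 2.5·(4331/21) = 1195/21 and ps = 39.125 + 0.125·(4331/21) = 1363/21.
Buyers' price falls by p* − pb = 1355/21 − 1195/21 = 160/21; sellers' price rises by ps − p* = 1363/21 − 1355/21 = 8/21.
So producers capture (8/21)/8 = 1/21 of each unit of subsidy.

Producer share = 1/21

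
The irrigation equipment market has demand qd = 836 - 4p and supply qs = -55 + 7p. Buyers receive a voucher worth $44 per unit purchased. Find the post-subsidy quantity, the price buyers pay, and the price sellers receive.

Pre-subsidy: 836 - 4p = -55 + 7p gives p* = 81, q* = 512.
With the rebate, buyers effectively pay pb = ps − 44, where ps is the price sellers receive.
Demand in terms of ps becomes qd = 836 − 4(ps − 44) = 1012 - 4ps. Setting this equal to supply: 1012 - 4ps = -55 + 7ps, so ps = 97.
Buyers pay pb = 97 − 44 = 53; q' = -55 + 7·97 = 624.

q' = 624; buyers pay $53; sellers receive $97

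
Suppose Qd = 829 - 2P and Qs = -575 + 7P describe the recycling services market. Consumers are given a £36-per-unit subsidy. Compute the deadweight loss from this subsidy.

Deadweight loss = £1008

Pre-subsidy: 829 - 2P = -575 + 7P gives P* = 156, Q* = 517.
With the rebate, buyers effectively pay Pb = Ps − 36, where Ps is the price sellers receive.
Demand in terms of Ps becomes Qd = 829 − 2(Ps − 36) = 901 - 2Ps. Setting this equal to supply: 901 - 2Ps = -575 + 7Ps, so Ps = 164.
Buyers pay Pb = 164 − 36 = 128; Q' = -575 + 7·164 = 573.
The subsidy expands output by 573 − 517 = 56 past the efficient level; on those units the gap between marginal cost and willingness to pay runs from 0 up to 36.
DWL = ½ × 36 × 56 = 1008.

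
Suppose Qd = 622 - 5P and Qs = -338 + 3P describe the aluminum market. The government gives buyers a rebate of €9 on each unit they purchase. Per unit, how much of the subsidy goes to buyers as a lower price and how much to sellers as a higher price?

Pre-subsidy: 622 - 5P = -338 + 3P gives P* = 120, Q* = 22.
With the rebate, buyers effectively pay Pb = Ps − 9, where Ps is the price sellers receive.
Demand in terms of Ps becomes Qd = 622 − 5(Ps − 9) = 667 - 5Ps. Setting this equal to supply: 667 - 5Ps = -338 + 3Ps, so Ps = 125.625.
Buyers pay Pb = 125.625 − 9 = 116.625; Q' = -338 + 3·125.625 = 38.875.
Buyers' price falls by P* − Pb = 120 − 116.625 = 3.375; sellers' price rises by Ps − P* = 125.625 − 120 = 5.625.

Buyers gain €3.375 per unit; sellers gain €5.625 per unit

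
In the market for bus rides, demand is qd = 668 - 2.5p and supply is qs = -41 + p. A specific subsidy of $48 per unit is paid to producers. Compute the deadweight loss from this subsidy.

Deadweight loss = 5760/7

Pre-subsidy: 668 - 2.5p = -41 + p gives p* = 1418/7, q* = 1131/7.
With the subsidy, sellers receive ps = pb + 48 for each unit, where pb is the price buyers pay.
Supply in terms of pb becomes qs = -41 + 1(pb + 48) = 7 + pb. Setting this equal to demand: 668 - 2.5pb = 7 + pb, so pb = 1322/7.
Sellers receive ps = 1322/7 + 48 = 1658/7; q' = 668 − 2.5·(1322/7) = 1371/7.
The subsidy expands output by 1371/7 − 1131/7 = 240/7 past the efficient level; on those units the gap between marginal cost and willingness to pay runs from 0 up to 48.
DWL = ½ × 48 × 240/7 = 5760/7.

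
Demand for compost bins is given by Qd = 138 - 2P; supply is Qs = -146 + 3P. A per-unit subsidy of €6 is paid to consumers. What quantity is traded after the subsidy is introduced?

Pre-subsidy: 138 - 2P = -146 + 3P gives P* = 56.8, Q* = 24.4.
With the rebate, buyers effectively pay Pb = Ps − 6, where Ps is the price sellers receive.
Demand in terms of Ps becomes Qd = 138 − 2(Ps − 6) = 150 - 2Ps. Setting this equal to supply: 150 - 2Ps = -146 + 3Ps, so Ps = 59.2.
Buyers pay Pb = 59.2 − 6 = 53.2; Q' = -146 + 3·59.2 = 31.6.

Q' = 31.6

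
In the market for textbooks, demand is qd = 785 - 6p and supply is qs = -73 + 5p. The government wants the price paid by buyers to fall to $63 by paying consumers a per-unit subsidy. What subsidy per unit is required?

At a buyer price of 63, quantity demanded is 785 − 6·63 = 407.
Sellers supply 407 only when they receive ps with -73 + 5·ps = 407, i.e. ps = 96.
s = ps − pb = 96 − 63 = 33.

Required subsidy s = $33 per unit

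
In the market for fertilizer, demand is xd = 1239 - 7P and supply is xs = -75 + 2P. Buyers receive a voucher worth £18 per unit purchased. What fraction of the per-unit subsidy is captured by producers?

Producer share = 7/9

Pre-subsidy: 1239 - 7P = -75 + 2P gives P* = 146, x* = 217.
With the rebate, buyers effectively pay Pb = Ps − 18, where Ps is the price sellers receive.
Demand in terms of Ps becomes xd = 1239 − 7(Ps − 18) = 1365 - 7Ps. Setting this equal to supply: 1365 - 7Ps = -75 + 2Ps, so Ps = 160.
Buyers pay Pb = 160 − 18 = 142; x' = -75 + 2·160 = 245.
Buyers' price falls by P* − Pb = 146 − 142 = 4; sellers' price rises by Ps − P* = 160 − 146 = 14.
So producers capture 14/18 = 7/9 of each unit of subsidy.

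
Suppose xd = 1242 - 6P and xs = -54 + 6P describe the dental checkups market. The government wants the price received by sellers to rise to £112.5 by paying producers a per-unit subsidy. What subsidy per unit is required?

At a seller price of 112.5, quantity supplied is -54 + 6·112.5 = 621.
Buyers absorb 621 only when they pay Pb with 1242 − 6·Pb = 621, i.e. Pb = 103.5.
s = Ps − Pb = 112.5 − 103.5 = 9.

Required subsidy s = £9 per unit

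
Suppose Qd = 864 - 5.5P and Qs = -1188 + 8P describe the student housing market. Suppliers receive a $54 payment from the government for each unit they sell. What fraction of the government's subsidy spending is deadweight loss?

DWL / government spending = 22/51

Pre-subsidy: 864 - 5.5P = -1188 + 8P gives P* = 152, Q* = 28.
With the subsidy, sellers receive Ps = Pb + 54 for each unit, where Pb is the price buyers pay.
Supply in terms of Pb becomes Qs = -1188 + 8(Pb + 54) = -756 + 8Pb. Setting this equal to demand: 864 - 5.5Pb = -756 + 8Pb, so Pb = 120.
Sellers receive Ps = 120 + 54 = 174; Q' = 864 − 5.5·120 = 204.
ΔCS = ½(28 + 204)(152 − 120) = 3712; ΔPS = ½(28 + 204)(174 − 152) = 2552.
Government spending = 54 × 204 = 11016.
DWL = ½ × 54 × (204 − 28) = 4752; fraction = 4752 / 11016 = 22/51.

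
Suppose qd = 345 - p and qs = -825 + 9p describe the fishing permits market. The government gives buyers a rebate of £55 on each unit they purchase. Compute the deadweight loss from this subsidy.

Deadweight loss = £1361.25

Pre-subsidy: 345 - p = -825 + 9p gives p* = 117, q* = 228.
With the rebate, buyers effectively pay pb = ps − 55, where ps is the price sellers receive.
Demand in terms of ps becomes qd = 345 − 1(ps − 55) = 400 - ps. Setting this equal to supply: 400 - ps = -825 + 9ps, so ps = 122.5.
Buyers pay pb = 122.5 − 55 = 67.5; q' = -825 + 9·122.5 = 277.5.
The subsidy expands output by 277.5 − 228 = 49.5 past the efficient level; on those units the gap between marginal cost and willingness to pay runs from 0 up to 55.
DWL = ½ × 55 × 49.5 = 1361.25.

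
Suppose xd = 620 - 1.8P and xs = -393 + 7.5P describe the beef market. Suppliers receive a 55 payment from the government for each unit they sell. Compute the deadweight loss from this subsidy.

Pre-subsidy: 620 - 1.8P = -393 + 7.5P gives P* = 10130/93, x* = 13142/31.
With the subsidy, sellers receive Ps = Pb + 55 for each unit, where Pb is the price buyers pay.
Supply in terms of Pb becomes xs = -393 + 7.5(Pb + 55) = 19.5 + 7.5Pb. Setting this equal to demand: 620 - 1.8Pb = 19.5 + 7.5Pb, so Pb = 6005/93.
Sellers receive Ps = 6005/93 + 55 = 11120/93; x' = 620 − 1.8·(6005/93) = 15617/31.
The subsidy expands output by 15617/31 − 13142/31 = 2475/31 past the efficient level; on those units the gap between marginal cost and willingness to pay runs from 0 up to 55.
DWL = ½ × 55 × 2475/31 = 136125/62.

Deadweight loss = 136125/62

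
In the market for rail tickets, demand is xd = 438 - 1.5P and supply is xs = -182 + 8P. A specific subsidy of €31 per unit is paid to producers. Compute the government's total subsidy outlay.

Pre-subsidy: 438 - 1.5P = -182 + 8P gives P* = 1240/19, x* = 6462/19.
With the subsidy, sellers receive Ps = Pb + 31 for each unit, where Pb is the price buyers pay.
Supply in terms of Pb becomes xs = -182 + 8(Pb + 31) = 66 + 8Pb. Setting this equal to demand: 438 - 1.5Pb = 66 + 8Pb, so Pb = 744/19.
Sellers receive Ps = 744/19 + 31 = 1333/19; x' = 438 − 1.5·(744/19) = 7206/19.
Government outlay = subsidy × quantity = 31 × 7206/19 = 223386/19.

Government cost = 223386/19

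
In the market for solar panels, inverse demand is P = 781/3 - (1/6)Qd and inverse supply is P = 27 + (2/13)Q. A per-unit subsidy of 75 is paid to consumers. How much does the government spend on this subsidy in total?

Pre-subsidy: 781/3 - (1/6)Q = 27 + (2/13)Q gives Q* = 728 and P* = 139.
With the rebate, buyers effectively pay Pb = Ps − 75, where Ps is the price sellers receive.
On the curves, Pb = 781/3 - (1/6)Q and Ps = 27 + (2/13)Q; the wedge Ps − Pb = 75 gives 27 + (2/13)Q − (781/3 - (1/6)Q) = 75, so Q' = 962.
Then Pb = 781/3 − (1/6)·962 = 100 and Ps = 27 + (2/13)·962 = 175.
Government outlay = subsidy × quantity = 75 × 962 = 72150.

Government cost = 72150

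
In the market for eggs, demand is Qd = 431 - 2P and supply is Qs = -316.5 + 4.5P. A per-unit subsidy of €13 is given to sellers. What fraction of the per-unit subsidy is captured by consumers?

Consumer share = 9/13

Pre-subsidy: 431 - 2P = -316.5 + 4.5P gives P* = 115, Q* = 201.
With the subsidy, sellers receive Ps = Pb + 13 for each unit, where Pb is the price buyers pay.
Supply in terms of Pb becomes Qs = -316.5 + 4.5(Pb + 13) = -258 + 4.5Pb. Setting this equal to demand: 431 - 2Pb = -258 + 4.5Pb, so Pb = 106.
Sellers receive Ps = 106 + 13 = 119; Q' = 431 − 2·106 = 219.
Buyers' price falls by P* − Pb = 115 − 106 = 9; sellers' price rises by Ps − P* = 119 − 115 = 4.
So consumers capture 9/13 = 9/13 of each unit of subsidy.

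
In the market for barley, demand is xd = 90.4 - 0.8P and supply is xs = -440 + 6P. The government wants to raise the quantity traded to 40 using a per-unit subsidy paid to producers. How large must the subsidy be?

At x = 40, invert demand for the buyer price: Pb = (90.4 − 40)/0.8 = 63; invert supply for the seller price: Ps = (40 − (-440))/6 = 80.
The subsidy must fill the gap: s = Ps − Pb = 80 − 63 = 17.

Required subsidy s = 17 per unit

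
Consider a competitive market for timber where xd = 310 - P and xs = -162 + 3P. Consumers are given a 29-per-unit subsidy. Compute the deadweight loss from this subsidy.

Pre-subsidy: 310 - P = -162 + 3P gives P* = 118, x* = 192.
With the rebate, buyers effectively pay Pb = Ps − 29, where Ps is the price sellers receive.
Demand in terms of Ps becomes xd = 310 − 1(Ps − 29) = 339 - Ps. Setting this equal to supply: 339 - Ps = -162 + 3Ps, so Ps = 125.25.
Buyers pay Pb = 125.25 − 29 = 96.25; x' = -162 + 3·125.25 = 213.75.
The subsidy expands output by 213.75 − 192 = 21.75 past the efficient level; on those units the gap between marginal cost and willingness to pay runs from 0 up to 29.
DWL = ½ × 29 × 21.75 = 315.375.

Deadweight loss = 315.375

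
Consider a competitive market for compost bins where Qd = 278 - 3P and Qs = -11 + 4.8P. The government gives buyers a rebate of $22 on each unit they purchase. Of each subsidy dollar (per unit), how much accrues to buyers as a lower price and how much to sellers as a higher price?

Pre-subsidy: 278 - 3P = -11 + 4.8P gives P* = 1445/39, Q* = 2169/13.
With the rebate, buyers effectively pay Pb = Ps − 22, where Ps is the price sellers receive.
Demand in terms of Ps becomes Qd = 278 − 3(Ps − 22) = 344 - 3Ps. Setting this equal to supply: 344 - 3Ps = -11 + 4.8Ps, so Ps = 1775/39.
Buyers pay Pb = 1775/39 − 22 = 917/39; Q' = -11 + 4.8·(1775/39) = 2697/13.
Buyers' price falls by P* − Pb = 1445/39 − 917/39 = 176/13; sellers' price rises by Ps − P* = 1775/39 − 1445/39 = 110/13.

Buyers gain 176/13 per unit; sellers gain 110/13 per unit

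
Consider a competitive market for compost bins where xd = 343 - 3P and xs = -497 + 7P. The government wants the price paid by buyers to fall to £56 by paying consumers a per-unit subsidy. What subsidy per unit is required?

At a buyer price of 56, quantity demanded is 343 − 3·56 = 175.
Sellers supply 175 only when they receive Ps with -497 + 7·Ps = 175, i.e. Ps = 96.
s = Ps − Pb = 96 − 56 = 40.

Required subsidy s = £40 per unit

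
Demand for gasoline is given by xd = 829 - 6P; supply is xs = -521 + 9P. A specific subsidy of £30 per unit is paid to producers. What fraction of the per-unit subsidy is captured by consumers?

Pre-subsidy: 829 - 6P = -521 + 9P gives P* = 90, x* = 289.
With the subsidy, sellers receive Ps = Pb + 30 for each unit, where Pb is the price buyers pay.
Supply in terms of Pb becomes xs = -521 + 9(Pb + 30) = -251 + 9Pb. Setting this equal to demand: 829 - 6Pb = -251 + 9Pb, so Pb = 72.
Sellers receive Ps = 72 + 30 = 102; x' = 829 − 6·72 = 397.
Buyers' price falls by P* − Pb = 90 − 72 = 18; sellers' price rises by Ps − P* = 102 − 90 = 12.
So consumers capture 18/30 = 0.6 of each unit of subsidy.

Consumer share = 0.6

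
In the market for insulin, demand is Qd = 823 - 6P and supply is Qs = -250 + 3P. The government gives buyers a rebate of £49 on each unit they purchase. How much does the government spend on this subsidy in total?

Government cost = 30233/3

Pre-subsidy: 823 - 6P = -250 + 3P gives P* = 1073/9, Q* = 323/3.
With the rebate, buyers effectively pay Pb = Ps − 49, where Ps is the price sellers receive.
Demand in terms of Ps becomes Qd = 823 − 6(Ps − 49) = 1117 - 6Ps. Setting this equal to supply: 1117 - 6Ps = -250 + 3Ps, so Ps = 1367/9.
Buyers pay Pb = 1367/9 − 49 = 926/9; Q' = -250 + 3·(1367/9) = 617/3.
Government outlay = subsidy × quantity = 49 × 617/3 = 30233/3.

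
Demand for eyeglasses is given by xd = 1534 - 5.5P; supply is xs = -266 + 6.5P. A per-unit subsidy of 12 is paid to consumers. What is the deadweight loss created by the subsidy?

Pre-subsidy: 1534 - 5.5P = -266 + 6.5P gives P* = 150, x* = 709.
With the rebate, buyers effectively pay Pb = Ps − 12, where Ps is the price sellers receive.
Demand in terms of Ps becomes xd = 1534 − 5.5(Ps − 12) = 1600 - 5.5Ps. Setting this equal to supply: 1600 - 5.5Ps = -266 + 6.5Ps, so Ps = 155.5.
Buyers pay Pb = 155.5 − 12 = 143.5; x' = -266 + 6.5·155.5 = 744.75.
The subsidy expands output by 744.75 − 709 = 35.75 past the efficient level; on those units the gap between marginal cost and willingness to pay runs from 0 up to 12.
DWL = ½ × 12 × 35.75 = 214.5.

Deadweight loss = 214.5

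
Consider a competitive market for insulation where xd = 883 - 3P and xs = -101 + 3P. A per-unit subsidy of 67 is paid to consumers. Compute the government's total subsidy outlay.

Pre-subsidy: 883 - 3P = -101 + 3P gives P* = 164, x* = 391.
With the rebate, buyers effectively pay Pb = Ps − 67, where Ps is the price sellers receive.
Demand in terms of Ps becomes xd = 883 − 3(Ps − 67) = 1084 - 3Ps. Setting this equal to supply: 1084 - 3Ps = -101 + 3Ps, so Ps = 197.5.
Buyers pay Pb = 197.5 − 67 = 130.5; x' = -101 + 3·197.5 = 491.5.
Government outlay = subsidy × quantity = 67 × 491.5 = 32930.5.

Government cost = 32930.5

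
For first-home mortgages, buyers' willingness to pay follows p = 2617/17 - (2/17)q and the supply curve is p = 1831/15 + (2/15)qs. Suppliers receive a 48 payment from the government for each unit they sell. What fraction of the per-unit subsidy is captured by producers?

Producer share = 0.53125

Pre-subsidy: 2617/17 - (2/17)q = 1831/15 + (2/15)q gives q* = 127 and p* = 139.
With the subsidy, sellers receive ps = pb + 48 for each unit, where pb is the price buyers pay.
On the curves, pb = 2617/17 - (2/17)q and ps = 1831/15 + (2/15)q; the wedge ps − pb = 48 gives 1831/15 + (2/15)q − (2617/17 - (2/17)q) = 48, so q' = 318.25.
Then pb = 2617/17 − (2/17)·318.25 = 116.5 and ps = 1831/15 + (2/15)·318.25 = 164.5.
Buyers' price falls by p* − pb = 139 − 116.5 = 22.5; sellers' price rises by ps − p* = 164.5 − 139 = 25.5.
So producers capture 25.5/48 = 0.53125 of each unit of subsidy.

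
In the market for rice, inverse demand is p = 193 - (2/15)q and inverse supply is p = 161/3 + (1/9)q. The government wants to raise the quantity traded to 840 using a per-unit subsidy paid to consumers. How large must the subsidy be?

At q = 840, from the demand curve buyers pay pb = 193 − (2/15)·840 = 81; from the supply curve sellers need ps = 161/3 + (1/9)·840 = 147.
The subsidy must fill the gap: s = ps − pb = 147 − 81 = 66.

Required subsidy s = 66 per unit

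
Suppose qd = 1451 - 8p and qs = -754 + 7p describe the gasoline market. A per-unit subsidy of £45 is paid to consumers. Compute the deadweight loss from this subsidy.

Deadweight loss = £3780

Pre-subsidy: 1451 - 8p = -754 + 7p gives p* = 147, q* = 275.
With the rebate, buyers effectively pay pb = ps − 45, where ps is the price sellers receive.
Demand in terms of ps becomes qd = 1451 − 8(ps − 45) = 1811 - 8ps. Setting this equal to supply: 1811 - 8ps = -754 + 7ps, so ps = 171.
Buyers pay pb = 171 − 45 = 126; q' = -754 + 7·171 = 443.
The subsidy expands output by 443 − 275 = 168 past the efficient level; on those units the gap between marginal cost and willingness to pay runs from 0 up to 45.
DWL = ½ × 45 × 168 = 3780.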